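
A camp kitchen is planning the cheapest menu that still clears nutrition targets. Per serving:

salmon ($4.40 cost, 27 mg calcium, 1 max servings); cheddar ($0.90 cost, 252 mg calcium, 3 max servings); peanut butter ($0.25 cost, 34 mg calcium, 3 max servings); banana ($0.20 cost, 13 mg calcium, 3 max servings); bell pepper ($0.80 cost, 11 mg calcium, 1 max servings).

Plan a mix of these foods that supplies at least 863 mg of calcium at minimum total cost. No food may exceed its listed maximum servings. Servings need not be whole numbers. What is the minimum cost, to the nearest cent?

Cost per mg of calcium: cheddar $0.0036, peanut butter $0.0074, banana $0.0154, bell pepper $0.0727, salmon $0.1630.
Take 3 servings of cheddar: +756.0 mg calcium for $2.70 (total $2.70, still need 107.0 mg).
Take 3 servings of peanut butter: +102.0 mg calcium for $0.75 (total $3.45, still need 5.0 mg).
Take 0.3846 servings of banana: +5.0 mg calcium for $0.08 (total $3.53, still need 0.0 mg).
Filling from the cheapest source first is optimal under one linear minimum: $3.53.

$3.53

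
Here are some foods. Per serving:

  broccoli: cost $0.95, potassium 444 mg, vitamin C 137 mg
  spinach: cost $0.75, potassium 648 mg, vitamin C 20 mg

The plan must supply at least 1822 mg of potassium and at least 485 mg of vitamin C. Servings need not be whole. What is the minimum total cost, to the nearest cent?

An LP optimum is at a vertex; with two nutrient constraints at most two foods are used. Check each candidate.
broccoli only: max(1822/444, 485/137) = 4.104 servings → $3.90.
spinach only: max(1822/648, 485/20) = 24.25 servings → $18.19.
broccoli + spinach with both tight: 3.478 servings and 0.429 servings → $3.63.
Cheapest feasible corner: $3.63.

$3.63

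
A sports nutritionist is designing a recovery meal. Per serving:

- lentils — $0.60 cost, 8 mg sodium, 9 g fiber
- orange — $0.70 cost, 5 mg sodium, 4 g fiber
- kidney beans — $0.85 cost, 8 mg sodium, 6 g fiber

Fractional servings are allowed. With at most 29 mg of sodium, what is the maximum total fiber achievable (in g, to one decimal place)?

32.6 g

Fiber per mg sodium: lentils 1.125, orange 0.8, kidney beans 0.75.
With no serving limits, spend the whole sodium allowance on lentils: 29 mg / 8 mg × 9 g = 32.6 g.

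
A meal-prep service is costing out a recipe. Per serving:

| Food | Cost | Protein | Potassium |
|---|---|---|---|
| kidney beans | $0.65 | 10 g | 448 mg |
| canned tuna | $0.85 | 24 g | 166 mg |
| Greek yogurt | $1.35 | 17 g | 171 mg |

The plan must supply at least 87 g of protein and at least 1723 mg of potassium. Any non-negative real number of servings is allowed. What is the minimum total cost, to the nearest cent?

$3.96

Check every corner: each single food scaled to meet both minima, and each pair solved so both constraints bind.
kidney beans only: max(87/10, 1723/448) = 8.7 servings → $5.66.
canned tuna only: max(87/24, 1723/166) = 10.38 servings → $8.82.
Greek yogurt only: max(87/17, 1723/171) = 10.08 servings → $13.60.
kidney beans + canned tuna with both tight: 2.96 servings and 2.392 servings → $3.96.
kidney beans + Greek yogurt with both tight: 2.441 servings and 3.682 servings → $6.56.
canned tuna + Greek yogurt with both targets exact would need a negative amount; discard.
Cheapest feasible corner: $3.96.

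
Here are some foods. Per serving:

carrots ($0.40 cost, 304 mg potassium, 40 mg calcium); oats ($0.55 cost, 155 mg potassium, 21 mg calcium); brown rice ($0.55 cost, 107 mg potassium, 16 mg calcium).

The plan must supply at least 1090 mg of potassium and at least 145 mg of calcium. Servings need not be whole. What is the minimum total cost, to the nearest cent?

$1.45

A basic optimal solution has at most two foods positive. Try each food alone and each pair with both targets met exactly.
carrots only: max(1090/304, 145/40) = 3.625 servings → $1.45.
oats only: max(1090/155, 145/21) = 7.032 servings → $3.87.
brown rice only: max(1090/107, 145/16) = 10.19 servings → $5.60.
carrots + oats with both tight: 2.255 servings and 2.609 servings → $2.34.
carrots + brown rice with both tight: 3.296 servings and 0.8219 servings → $1.77.
oats + brown rice: intersection lies outside the first quadrant.
Cheapest feasible corner: $1.45.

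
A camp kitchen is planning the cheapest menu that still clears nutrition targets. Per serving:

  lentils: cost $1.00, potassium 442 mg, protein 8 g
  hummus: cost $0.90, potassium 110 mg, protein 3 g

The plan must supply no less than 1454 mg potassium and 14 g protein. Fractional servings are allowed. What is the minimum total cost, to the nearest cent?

Compare the cost at each extreme point of the feasible region.
lentils only: max(1454/442, 14/8) = 3.29 servings → $3.29.
hummus only: max(1454/110, 14/3) = 13.22 servings → $11.90.
lentils + hummus: the both-tight solution has a negative serving — not a feasible corner.
Cheapest feasible corner: $3.29.

$3.29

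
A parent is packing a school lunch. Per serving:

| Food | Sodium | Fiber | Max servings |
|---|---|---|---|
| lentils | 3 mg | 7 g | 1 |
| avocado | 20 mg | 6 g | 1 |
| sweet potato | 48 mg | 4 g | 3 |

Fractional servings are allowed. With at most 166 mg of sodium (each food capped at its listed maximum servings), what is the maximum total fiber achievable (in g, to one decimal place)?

24.9 g

Fiber per mg sodium: lentils 2.333, avocado 0.3, sweet potato 0.08333.
Take 1 serving of lentils: uses 3 mg sodium, +7.0 g fiber (running total 7.0 g).
Take 1 serving of avocado: uses 20 mg sodium, +6.0 g fiber (running total 13.0 g).
Take 2.979 servings of sweet potato: uses 143 mg sodium, +11.9 g fiber (running total 24.9 g).
Filling greedily by fiber-per-mg sodium is optimal for one linear limit, giving 24.9 g.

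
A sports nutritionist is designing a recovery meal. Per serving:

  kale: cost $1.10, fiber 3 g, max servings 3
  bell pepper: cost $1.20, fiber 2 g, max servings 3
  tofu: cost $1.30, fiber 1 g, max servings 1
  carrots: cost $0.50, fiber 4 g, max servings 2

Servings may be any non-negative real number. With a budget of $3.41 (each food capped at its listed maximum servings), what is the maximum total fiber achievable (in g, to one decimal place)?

14.6 g

Fiber per dollar: carrots 8, kale 2.727, bell pepper 1.667, tofu 0.7692.
Take 2 servings of carrots: spends $1.00, +8.0 g fiber (running total 8.0 g).
Take 2.191 servings of kale: spends $2.41, +6.6 g fiber (running total 14.6 g).
Greedy by best ratio exhausts the cost allowance optimally: 14.6 g.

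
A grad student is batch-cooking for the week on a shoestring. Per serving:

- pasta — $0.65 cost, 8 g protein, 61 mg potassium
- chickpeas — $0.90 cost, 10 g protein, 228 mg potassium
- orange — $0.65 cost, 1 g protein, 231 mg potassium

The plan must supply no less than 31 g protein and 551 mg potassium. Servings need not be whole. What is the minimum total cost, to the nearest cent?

$2.70

pasta only: max(31/8, 551/61) = 9.033 servings → $5.87.
chickpeas only: max(31/10, 551/228) = 3.1 servings → $2.79.
orange only: max(31/1, 551/231) = 31 servings → $20.15.
pasta + chickpeas with both tight: 1.283 servings and 2.073 servings → $2.70.
pasta + orange with both tight: 3.699 servings and 1.409 servings → $3.32.
chickpeas + orange: intersection lies outside the first quadrant.
Cheapest feasible corner: $2.70.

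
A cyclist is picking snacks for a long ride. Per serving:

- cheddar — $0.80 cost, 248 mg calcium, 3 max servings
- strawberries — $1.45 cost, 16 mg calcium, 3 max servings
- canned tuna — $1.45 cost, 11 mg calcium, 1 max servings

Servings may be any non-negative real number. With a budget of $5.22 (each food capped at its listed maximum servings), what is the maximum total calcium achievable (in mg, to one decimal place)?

775.1 mg

Calcium per dollar: cheddar 310, strawberries 11.03, canned tuna 7.586.
Take 3 servings of cheddar: spends $2.40, +744.0 mg calcium (running total 744.0 mg).
Take 1.945 servings of strawberries: spends $2.82, +31.1 mg calcium (running total 775.1 mg).
Filling greedily by calcium-per-dollar is optimal for one linear limit, giving 775.1 mg.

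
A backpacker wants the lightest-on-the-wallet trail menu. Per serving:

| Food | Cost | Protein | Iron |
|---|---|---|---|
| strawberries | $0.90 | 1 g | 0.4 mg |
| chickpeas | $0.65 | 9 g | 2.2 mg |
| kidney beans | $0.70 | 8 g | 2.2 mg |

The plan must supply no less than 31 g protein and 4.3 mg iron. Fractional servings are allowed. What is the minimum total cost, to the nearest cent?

$2.24

strawberries only: max(31/1, 4.3/0.4) = 31 servings → $27.90.
chickpeas only: max(31/9, 4.3/2.2) = 3.444 servings → $2.24.
kidney beans only: max(31/8, 4.3/2.2) = 3.875 servings → $2.71.
strawberries + chickpeas with both targets exact would need a negative amount; discard.
strawberries + kidney beans with both targets exact would need a negative amount; discard.
chickpeas + kidney beans: intersection lies outside the first quadrant.
So the least-cost plan costs $2.24.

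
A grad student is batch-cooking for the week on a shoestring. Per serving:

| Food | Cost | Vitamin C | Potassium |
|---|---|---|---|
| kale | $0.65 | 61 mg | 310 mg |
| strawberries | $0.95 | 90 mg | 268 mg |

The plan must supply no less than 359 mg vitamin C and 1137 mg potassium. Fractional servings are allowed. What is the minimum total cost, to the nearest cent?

This is a tiny linear program; its minimum lies at a vertex of the feasible set. List the vertices and price them.
kale only: max(359/61, 1137/310) = 5.885 servings → $3.83.
strawberries only: max(359/90, 1137/268) = 4.243 servings → $4.03.
kale + strawberries with both tight: 0.5296 servings and 3.63 servings → $3.79.
The minimum over all feasible corners is $3.79.

$3.79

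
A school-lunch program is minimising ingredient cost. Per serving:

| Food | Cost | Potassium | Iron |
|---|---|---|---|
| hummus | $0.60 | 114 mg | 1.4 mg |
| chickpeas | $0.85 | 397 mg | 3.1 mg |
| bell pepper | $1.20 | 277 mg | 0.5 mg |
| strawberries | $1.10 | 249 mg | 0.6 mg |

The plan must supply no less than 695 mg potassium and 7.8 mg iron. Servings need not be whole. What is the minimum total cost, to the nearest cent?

With two linear requirements the optimum uses one or two foods; enumerate the corners.
hummus only: max(695/114, 7.8/1.4) = 6.096 servings → $3.66.
chickpeas only: max(695/397, 7.8/3.1) = 2.516 servings → $2.14.
bell pepper only: max(695/277, 7.8/0.5) = 15.6 servings → $18.72.
strawberries only: max(695/249, 7.8/0.6) = 13 servings → $14.30.
hummus + chickpeas with both tight: 4.655 servings and 0.414 servings → $3.14.
hummus + bell pepper with both tight: 5.481 servings and 0.2533 servings → $3.59.
hummus + strawberries with both tight: 5.443 servings and 0.2991 servings → $3.59.
chickpeas + bell pepper: intersection lies outside the first quadrant.
chickpeas + strawberries with both targets exact would need a negative amount; discard.
bell pepper + strawberries: intersection lies outside the first quadrant.
So the least-cost plan costs $2.14.

$2.14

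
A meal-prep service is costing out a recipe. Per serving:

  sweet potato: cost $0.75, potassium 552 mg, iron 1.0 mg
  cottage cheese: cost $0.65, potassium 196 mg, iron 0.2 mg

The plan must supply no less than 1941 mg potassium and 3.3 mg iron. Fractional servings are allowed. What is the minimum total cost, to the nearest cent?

At the optimum either one food covers both requirements or two foods hit both targets exactly; no other combination can be cheaper.
sweet potato only: max(1941/552, 3.3/1.0) = 3.516 servings → $2.64.
cottage cheese only: max(1941/196, 3.3/0.2) = 16.5 servings → $10.72.
sweet potato + cottage cheese with both tight: 3.021 servings and 1.395 servings → $3.17.
The minimum over all feasible corners is $2.64.

$2.64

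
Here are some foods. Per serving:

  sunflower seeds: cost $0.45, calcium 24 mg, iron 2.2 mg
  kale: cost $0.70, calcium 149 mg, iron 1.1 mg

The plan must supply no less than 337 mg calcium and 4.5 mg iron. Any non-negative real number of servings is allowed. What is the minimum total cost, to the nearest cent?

$1.92

Minimising a linear cost over {calcium ≥ 337, iron ≥ 4.5, servings ≥ 0} — the optimum is at a vertex, using one or two foods.
sunflower seeds only: max(337/24, 4.5/2.2) = 14.04 servings → $6.32.
kale only: max(337/149, 4.5/1.1) = 4.091 servings → $2.86.
sunflower seeds + kale with both tight: 0.9947 servings and 2.102 servings → $1.92.
The minimum over all feasible corners is $1.92.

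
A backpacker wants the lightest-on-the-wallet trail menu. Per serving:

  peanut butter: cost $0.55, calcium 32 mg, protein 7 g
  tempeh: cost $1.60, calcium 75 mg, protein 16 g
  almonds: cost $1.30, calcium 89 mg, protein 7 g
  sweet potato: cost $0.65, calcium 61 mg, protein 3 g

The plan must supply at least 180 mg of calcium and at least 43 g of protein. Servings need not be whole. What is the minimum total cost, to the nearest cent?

The cheapest plan sits at a corner of the feasible region — with two constraints it uses at most two foods.
peanut butter only: max(180/32, 43/7) = 6.143 servings → $3.38.
tempeh only: max(180/75, 43/16) = 2.688 servings → $4.30.
almonds only: max(180/89, 43/7) = 6.143 servings → $7.99.
sweet potato only: max(180/61, 43/3) = 14.33 servings → $9.32.
peanut butter + tempeh: intersection lies outside the first quadrant.
peanut butter + almonds with both targets exact would need a negative amount; discard.
peanut butter + sweet potato with both targets exact would need a negative amount; discard.
tempeh + almonds: intersection lies outside the first quadrant.
tempeh + sweet potato with both targets exact would need a negative amount; discard.
almonds + sweet potato: intersection lies outside the first quadrant.
So the least-cost plan costs $3.38.

$3.38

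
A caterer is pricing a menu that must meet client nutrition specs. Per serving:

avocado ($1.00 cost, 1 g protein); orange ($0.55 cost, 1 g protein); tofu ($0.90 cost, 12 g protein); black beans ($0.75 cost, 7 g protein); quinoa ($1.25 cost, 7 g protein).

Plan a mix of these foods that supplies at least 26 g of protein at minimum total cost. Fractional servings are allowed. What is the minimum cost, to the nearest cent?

Cost per g of protein: tofu $0.0750, black beans $0.1071, quinoa $0.1786, orange $0.5500, avocado $1.0000.
With no serving limits, use only tofu: 26 g / 12 g = 2.167 servings × $0.90 = $1.95.

$1.95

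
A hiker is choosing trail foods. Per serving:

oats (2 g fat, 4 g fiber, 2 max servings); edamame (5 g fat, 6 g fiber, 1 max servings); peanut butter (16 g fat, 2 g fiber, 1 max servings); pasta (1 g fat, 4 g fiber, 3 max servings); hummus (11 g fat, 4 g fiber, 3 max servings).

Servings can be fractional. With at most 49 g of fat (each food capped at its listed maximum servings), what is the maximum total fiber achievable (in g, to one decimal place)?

38.5 g

Fiber per g fat: pasta 4, oats 2, edamame 1.2, hummus 0.3636, peanut butter 0.125.
Take 3 servings of pasta: uses 3 g fat, +12.0 g fiber (running total 12.0 g).
Take 2 servings of oats: uses 4 g fat, +8.0 g fiber (running total 20.0 g).
Take 1 serving of edamame: uses 5 g fat, +6.0 g fiber (running total 26.0 g).
Take 3 servings of hummus: uses 33 g fat, +12.0 g fiber (running total 38.0 g).
Take 0.25 servings of peanut butter: uses 4 g fat, +0.5 g fiber (running total 38.5 g).
Filling greedily by fiber-per-g fat is optimal for one linear limit, giving 38.5 g.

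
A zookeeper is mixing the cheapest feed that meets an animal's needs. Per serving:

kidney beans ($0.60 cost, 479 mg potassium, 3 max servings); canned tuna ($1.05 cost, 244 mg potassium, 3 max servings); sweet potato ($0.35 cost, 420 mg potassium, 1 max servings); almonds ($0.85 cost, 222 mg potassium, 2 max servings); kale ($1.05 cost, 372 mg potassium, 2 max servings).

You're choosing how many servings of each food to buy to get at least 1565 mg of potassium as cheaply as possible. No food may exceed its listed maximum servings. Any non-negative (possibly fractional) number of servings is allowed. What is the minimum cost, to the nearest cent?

Cost per mg of potassium: sweet potato $0.0008, kidney beans $0.0013, kale $0.0028, almonds $0.0038, canned tuna $0.0043.
Take 1 serving of sweet potato: +420.0 mg potassium for $0.35 (total $0.35, still need 1145.0 mg).
Take 2.39 servings of kidney beans: +1145.0 mg potassium for $1.43 (total $1.78, still need 0.0 mg).
Greedy by cheapest-per-mg is optimal for a single linear constraint, so the minimum cost is $1.78.

$1.78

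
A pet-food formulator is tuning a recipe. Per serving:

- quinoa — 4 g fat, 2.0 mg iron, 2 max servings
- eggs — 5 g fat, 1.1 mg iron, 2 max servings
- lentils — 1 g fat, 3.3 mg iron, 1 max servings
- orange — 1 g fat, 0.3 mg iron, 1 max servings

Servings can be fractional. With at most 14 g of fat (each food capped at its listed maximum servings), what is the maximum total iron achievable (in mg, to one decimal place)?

Iron per g fat: lentils 3.3, quinoa 0.5, orange 0.3, eggs 0.22.
Take 1 serving of lentils: uses 1 g fat, +3.3 mg iron (running total 3.3 mg).
Take 2 servings of quinoa: uses 8 g fat, +4.0 mg iron (running total 7.3 mg).
Take 1 serving of orange: uses 1 g fat, +0.3 mg iron (running total 7.6 mg).
Take 0.8 servings of eggs: uses 4 g fat, +0.9 mg iron (running total 8.5 mg).
Greedy by best ratio exhausts the fat allowance optimally: 8.5 mg.

8.5 mg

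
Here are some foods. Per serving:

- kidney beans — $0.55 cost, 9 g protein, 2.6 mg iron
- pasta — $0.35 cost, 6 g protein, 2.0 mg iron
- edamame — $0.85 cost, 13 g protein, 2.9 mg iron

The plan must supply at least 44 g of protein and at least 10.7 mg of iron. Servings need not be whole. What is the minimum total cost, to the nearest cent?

$2.57

kidney beans only: max(44/9, 10.7/2.6) = 4.889 servings → $2.69.
pasta only: max(44/6, 10.7/2.0) = 7.333 servings → $2.57.
edamame only: max(44/13, 10.7/2.9) = 3.69 servings → $3.14.
kidney beans + pasta: the both-tight solution has a negative serving — not a feasible corner.
kidney beans + edamame with both tight: 1.494 servings and 2.351 servings → $2.82.
pasta + edamame with both tight: 1.337 servings and 2.767 servings → $2.82.
The minimum over all feasible corners is $2.57.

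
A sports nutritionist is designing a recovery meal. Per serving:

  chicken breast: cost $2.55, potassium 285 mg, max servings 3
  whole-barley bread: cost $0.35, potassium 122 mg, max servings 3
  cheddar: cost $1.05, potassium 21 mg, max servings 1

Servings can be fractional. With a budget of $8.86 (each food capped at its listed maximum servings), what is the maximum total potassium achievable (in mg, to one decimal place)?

Potassium per dollar: whole-barley bread 348.6, chicken breast 111.8, cheddar 20.
Take 3 servings of whole-barley bread: spends $1.05, +366.0 mg potassium (running total 366.0 mg).
Take 3 servings of chicken breast: spends $7.65, +855.0 mg potassium (running total 1221.0 mg).
Take 0.1524 servings of cheddar: spends $0.16, +3.2 mg potassium (running total 1224.2 mg).
Greedy by best ratio exhausts the cost allowance optimally: 1224.2 mg.

1224.2 mg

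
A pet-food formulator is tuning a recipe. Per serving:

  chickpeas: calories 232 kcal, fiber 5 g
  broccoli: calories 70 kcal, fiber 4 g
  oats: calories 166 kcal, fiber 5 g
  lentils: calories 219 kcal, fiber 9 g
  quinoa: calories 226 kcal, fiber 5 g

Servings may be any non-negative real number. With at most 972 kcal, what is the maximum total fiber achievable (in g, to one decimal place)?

55.5 g

Fiber per kcal: broccoli 0.05714, lentils 0.0411, oats 0.03012, quinoa 0.02212, chickpeas 0.02155.
With no serving limits, spend the whole calories allowance on broccoli: 972 kcal / 70 kcal × 4 g = 55.5 g.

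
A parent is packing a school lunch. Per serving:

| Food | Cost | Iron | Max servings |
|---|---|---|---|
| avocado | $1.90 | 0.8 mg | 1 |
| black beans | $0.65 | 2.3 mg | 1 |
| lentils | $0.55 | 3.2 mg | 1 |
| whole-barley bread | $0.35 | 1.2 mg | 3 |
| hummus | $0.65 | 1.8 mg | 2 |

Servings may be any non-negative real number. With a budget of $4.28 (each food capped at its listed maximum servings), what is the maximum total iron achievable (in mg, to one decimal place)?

13.0 mg

Iron per dollar: lentils 5.818, black beans 3.538, whole-barley bread 3.429, hummus 2.769, avocado 0.4211.
Take 1 serving of lentils: spends $0.55, +3.2 mg iron (running total 3.2 mg).
Take 1 serving of black beans: spends $0.65, +2.3 mg iron (running total 5.5 mg).
Take 3 servings of whole-barley bread: spends $1.05, +3.6 mg iron (running total 9.1 mg).
Take 2 servings of hummus: spends $1.30, +3.6 mg iron (running total 12.7 mg).
Take 0.3842 servings of avocado: spends $0.73, +0.3 mg iron (running total 13.0 mg).
Filling greedily by iron-per-dollar is optimal for one linear limit, giving 13.0 mg.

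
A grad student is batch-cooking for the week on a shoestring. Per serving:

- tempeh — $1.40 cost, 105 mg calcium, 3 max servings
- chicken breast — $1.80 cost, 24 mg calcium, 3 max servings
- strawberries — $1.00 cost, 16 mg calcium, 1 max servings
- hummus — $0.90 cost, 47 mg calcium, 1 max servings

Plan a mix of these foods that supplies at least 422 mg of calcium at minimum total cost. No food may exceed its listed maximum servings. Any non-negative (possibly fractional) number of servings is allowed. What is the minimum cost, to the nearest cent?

Cost per mg of calcium: tempeh $0.0133, hummus $0.0191, strawberries $0.0625, chicken breast $0.0750.
Take 3 servings of tempeh: +315.0 mg calcium for $4.20 (total $4.20, still need 107.0 mg).
Take 1 serving of hummus: +47.0 mg calcium for $0.90 (total $5.10, still need 60.0 mg).
Take 1 serving of strawberries: +16.0 mg calcium for $1.00 (total $6.10, still need 44.0 mg).
Take 1.833 servings of chicken breast: +44.0 mg calcium for $3.30 (total $9.40, still need 0.0 mg).
Filling from the cheapest source first is optimal under one linear minimum: $9.40.

$9.40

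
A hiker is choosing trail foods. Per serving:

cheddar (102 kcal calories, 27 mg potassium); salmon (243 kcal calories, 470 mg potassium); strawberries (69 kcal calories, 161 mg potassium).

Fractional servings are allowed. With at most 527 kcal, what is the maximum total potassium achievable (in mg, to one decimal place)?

Potassium per kcal: strawberries 2.333, salmon 1.934, cheddar 0.2647.
With no serving limits, spend the whole calories allowance on strawberries: 527 kcal / 69 kcal × 161 mg = 1229.7 mg.

1229.7 mg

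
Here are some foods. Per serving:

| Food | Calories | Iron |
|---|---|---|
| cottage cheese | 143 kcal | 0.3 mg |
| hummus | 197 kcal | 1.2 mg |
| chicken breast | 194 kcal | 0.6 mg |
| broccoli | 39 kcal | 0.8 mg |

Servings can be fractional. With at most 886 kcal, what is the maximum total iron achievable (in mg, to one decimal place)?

Iron per kcal: broccoli 0.02051, hummus 0.006091, chicken breast 0.003093, cottage cheese 0.002098.
With no serving limits, spend the whole calories allowance on broccoli: 886 kcal / 39 kcal × 0.8 mg = 18.2 mg.

18.2 mg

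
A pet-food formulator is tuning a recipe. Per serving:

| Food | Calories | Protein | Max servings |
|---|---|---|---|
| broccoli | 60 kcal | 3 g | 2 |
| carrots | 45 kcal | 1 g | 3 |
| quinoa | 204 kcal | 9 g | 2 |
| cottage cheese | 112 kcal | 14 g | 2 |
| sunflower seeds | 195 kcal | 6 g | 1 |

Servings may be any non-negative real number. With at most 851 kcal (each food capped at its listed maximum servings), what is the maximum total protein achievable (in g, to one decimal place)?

Protein per kcal: cottage cheese 0.125, broccoli 0.05, quinoa 0.04412, sunflower seeds 0.03077, carrots 0.02222.
Take 2 servings of cottage cheese: uses 224 kcal, +28.0 g protein (running total 28.0 g).
Take 2 servings of broccoli: uses 120 kcal, +6.0 g protein (running total 34.0 g).
Take 2 servings of quinoa: uses 408 kcal, +18.0 g protein (running total 52.0 g).
Take 0.5077 servings of sunflower seeds: uses 99 kcal, +3.0 g protein (running total 55.0 g).
Filling greedily by protein-per-kcal is optimal for one linear limit, giving 55.0 g.

55.0 g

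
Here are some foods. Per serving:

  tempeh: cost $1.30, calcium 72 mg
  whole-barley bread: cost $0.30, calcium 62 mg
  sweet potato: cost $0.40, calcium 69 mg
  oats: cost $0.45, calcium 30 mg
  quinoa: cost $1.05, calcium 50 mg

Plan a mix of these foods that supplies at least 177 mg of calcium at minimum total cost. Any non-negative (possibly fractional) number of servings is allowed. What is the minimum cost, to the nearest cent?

Cost per mg of calcium: whole-barley bread $0.0048, sweet potato $0.0058, oats $0.0150, tempeh $0.0181, quinoa $0.0210.
With no serving limits, use only whole-barley bread: 177 mg / 62 mg = 2.855 servings × $0.30 = $0.86.

$0.86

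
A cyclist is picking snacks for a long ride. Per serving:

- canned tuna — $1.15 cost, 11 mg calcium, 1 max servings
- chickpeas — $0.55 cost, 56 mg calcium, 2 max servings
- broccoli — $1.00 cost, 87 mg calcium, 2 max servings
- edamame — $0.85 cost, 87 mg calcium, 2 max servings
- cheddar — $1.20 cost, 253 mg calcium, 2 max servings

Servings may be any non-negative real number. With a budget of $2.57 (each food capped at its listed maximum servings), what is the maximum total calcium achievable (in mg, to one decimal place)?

523.4 mg

Calcium per dollar: cheddar 210.8, edamame 102.4, chickpeas 101.8, broccoli 87, canned tuna 9.565.
Take 2 servings of cheddar: spends $2.40, +506.0 mg calcium (running total 506.0 mg).
Take 0.2 servings of edamame: spends $0.17, +17.4 mg calcium (running total 523.4 mg).
Filling greedily by calcium-per-dollar is optimal for one linear limit, giving 523.4 mg.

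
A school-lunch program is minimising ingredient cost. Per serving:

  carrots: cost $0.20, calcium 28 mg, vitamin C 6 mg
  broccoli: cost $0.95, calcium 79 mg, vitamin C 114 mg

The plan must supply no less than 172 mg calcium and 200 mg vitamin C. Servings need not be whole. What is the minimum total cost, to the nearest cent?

Check every corner: each single food scaled to meet both minima, and each pair solved so both constraints bind.
carrots only: max(172/28, 200/6) = 33.33 servings → $6.67.
broccoli only: max(172/79, 200/114) = 2.177 servings → $2.07.
carrots + broccoli with both tight: 1.401 servings and 1.681 servings → $1.88.
So the least-cost plan costs $1.88.

$1.88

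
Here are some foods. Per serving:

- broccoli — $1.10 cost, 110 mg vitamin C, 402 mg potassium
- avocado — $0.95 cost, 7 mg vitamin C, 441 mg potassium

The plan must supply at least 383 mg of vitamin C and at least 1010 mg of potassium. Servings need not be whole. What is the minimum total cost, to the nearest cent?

For a min-cost LP with two ≥-constraints, a basic feasible solution has at most two positive variables.
broccoli only: max(383/110, 1010/402) = 3.482 servings → $3.83.
avocado only: max(383/7, 1010/441) = 54.71 servings → $51.98.
broccoli + avocado: the both-tight solution has a negative serving — not a feasible corner.
Cheapest feasible corner: $3.83.

$3.83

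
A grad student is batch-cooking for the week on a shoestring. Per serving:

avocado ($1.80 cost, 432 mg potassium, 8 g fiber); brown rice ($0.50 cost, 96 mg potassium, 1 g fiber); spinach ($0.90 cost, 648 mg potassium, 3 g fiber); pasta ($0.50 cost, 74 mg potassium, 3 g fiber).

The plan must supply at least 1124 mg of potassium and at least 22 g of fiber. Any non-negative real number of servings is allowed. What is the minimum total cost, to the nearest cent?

Two binding constraints pin down two serving amounts, so the optimal mix uses at most two foods. The candidates are each food alone (scaled to the tighter of potassium/fiber) and each pair with both constraints tight.
avocado only: max(1124/432, 22/8) = 2.75 servings → $4.95.
brown rice only: max(1124/96, 22/1) = 22 servings → $11.00.
spinach only: max(1124/648, 22/3) = 7.333 servings → $6.60.
pasta only: max(1124/74, 22/3) = 15.19 servings → $7.59.
avocado + brown rice with both targets exact would need a negative amount; discard.
avocado + spinach with both targets exact would need a negative amount; discard.
avocado + pasta with both tight: 2.477 servings and 0.7273 servings → $4.82.
brown rice + spinach: the both-tight solution has a negative serving — not a feasible corner.
brown rice + pasta with both tight: 8.15 servings and 4.617 servings → $6.38.
spinach + pasta with both tight: 1.013 servings and 6.321 servings → $4.07.
So the least-cost plan costs $4.07.

$4.07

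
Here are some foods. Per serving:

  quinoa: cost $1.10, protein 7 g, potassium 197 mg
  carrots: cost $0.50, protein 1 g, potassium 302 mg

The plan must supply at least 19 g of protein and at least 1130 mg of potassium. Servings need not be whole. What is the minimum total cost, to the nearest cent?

quinoa only: max(19/7, 1130/197) = 5.736 servings → $6.31.
carrots only: max(19/1, 1130/302) = 19 servings → $9.50.
quinoa + carrots with both tight: 2.404 servings and 2.174 servings → $3.73.
So the least-cost plan costs $3.73.

$3.73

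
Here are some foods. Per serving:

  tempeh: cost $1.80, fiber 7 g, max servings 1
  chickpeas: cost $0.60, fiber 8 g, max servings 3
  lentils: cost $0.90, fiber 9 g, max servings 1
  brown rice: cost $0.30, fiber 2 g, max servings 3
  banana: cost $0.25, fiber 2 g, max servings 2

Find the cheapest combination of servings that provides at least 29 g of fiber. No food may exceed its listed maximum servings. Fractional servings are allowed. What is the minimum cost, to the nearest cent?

Cost per g of fiber: chickpeas $0.0750, lentils $0.1000, banana $0.1250, brown rice $0.1500, tempeh $0.2571.
Take 3 servings of chickpeas: +24.0 g fiber for $1.80 (total $1.80, still need 5.0 g).
Take 0.5556 servings of lentils: +5.0 g fiber for $0.50 (total $2.30, still need 0.0 g).
Greedy by cheapest-per-g is optimal for a single linear constraint, so the minimum cost is $2.30.

$2.30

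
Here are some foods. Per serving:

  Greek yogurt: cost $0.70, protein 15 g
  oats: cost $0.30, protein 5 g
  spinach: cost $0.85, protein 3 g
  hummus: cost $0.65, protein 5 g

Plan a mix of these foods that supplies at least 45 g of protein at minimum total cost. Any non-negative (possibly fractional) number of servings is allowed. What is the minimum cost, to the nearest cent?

Cost per g of protein: Greek yogurt $0.0467, oats $0.0600, hummus $0.1300, spinach $0.2833.
With no serving limits, use only Greek yogurt: 45 g / 15 g = 3 servings × $0.70 = $2.10.

$2.10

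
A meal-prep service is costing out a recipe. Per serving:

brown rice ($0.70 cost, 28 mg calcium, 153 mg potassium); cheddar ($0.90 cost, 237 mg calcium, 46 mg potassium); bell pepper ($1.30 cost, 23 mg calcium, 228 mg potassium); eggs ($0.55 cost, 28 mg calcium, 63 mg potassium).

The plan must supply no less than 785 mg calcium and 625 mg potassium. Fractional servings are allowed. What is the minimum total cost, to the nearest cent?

With two linear requirements the optimum uses one or two foods; enumerate the corners.
brown rice only: max(785/28, 625/153) = 28.04 servings → $19.62.
cheddar only: max(785/237, 625/46) = 13.59 servings → $12.23.
bell pepper only: max(785/23, 625/228) = 34.13 servings → $44.37.
eggs only: max(785/28, 625/63) = 28.04 servings → $15.42.
brown rice + cheddar with both tight: 3.203 servings and 2.934 servings → $4.88.
brown rice + bell pepper: the both-tight solution has a negative serving — not a feasible corner.
brown rice + eggs with both targets exact would need a negative amount; discard.
cheddar + bell pepper with both tight: 3.107 servings and 2.114 servings → $5.55.
cheddar + eggs with both tight: 2.342 servings and 8.21 servings → $6.62.
bell pepper + eggs with both targets exact would need a negative amount; discard.
The minimum over all feasible corners is $4.88.

$4.88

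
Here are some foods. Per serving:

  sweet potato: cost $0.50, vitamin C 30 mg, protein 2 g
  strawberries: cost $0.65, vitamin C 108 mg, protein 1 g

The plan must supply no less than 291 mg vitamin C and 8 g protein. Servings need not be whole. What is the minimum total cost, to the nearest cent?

$2.74

At the optimum either one food covers both requirements or two foods hit both targets exactly; no other combination can be cheaper.
sweet potato only: max(291/30, 8/2) = 9.7 servings → $4.85.
strawberries only: max(291/108, 8/1) = 8 servings → $5.20.
sweet potato + strawberries with both tight: 3.081 servings and 1.839 servings → $2.74.
So the least-cost plan costs $2.74.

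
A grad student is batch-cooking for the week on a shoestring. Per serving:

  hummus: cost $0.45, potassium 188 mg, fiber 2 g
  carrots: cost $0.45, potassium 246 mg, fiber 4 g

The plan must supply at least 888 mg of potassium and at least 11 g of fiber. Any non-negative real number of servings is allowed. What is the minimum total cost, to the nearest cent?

$1.62

At the optimum either one food covers both requirements or two foods hit both targets exactly; no other combination can be cheaper.
hummus only: max(888/188, 11/2) = 5.5 servings → $2.48.
carrots only: max(888/246, 11/4) = 3.61 servings → $1.62.
hummus + carrots with both tight: 3.254 servings and 1.123 servings → $1.97.
Cheapest feasible corner: $1.62.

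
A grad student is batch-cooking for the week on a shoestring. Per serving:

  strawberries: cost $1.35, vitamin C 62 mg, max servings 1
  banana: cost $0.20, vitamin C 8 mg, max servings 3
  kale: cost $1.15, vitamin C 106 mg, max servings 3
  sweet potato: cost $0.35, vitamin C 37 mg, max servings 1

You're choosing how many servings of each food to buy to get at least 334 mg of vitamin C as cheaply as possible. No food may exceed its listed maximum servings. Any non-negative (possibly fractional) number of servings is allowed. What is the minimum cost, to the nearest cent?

$3.57

Cost per mg of vitamin C: sweet potato $0.0095, kale $0.0108, strawberries $0.0218, banana $0.0250.
Take 1 serving of sweet potato: +37.0 mg vitamin C for $0.35 (total $0.35, still need 297.0 mg).
Take 2.802 servings of kale: +297.0 mg vitamin C for $3.22 (total $3.57, still need 0.0 mg).
Filling from the cheapest source first is optimal under one linear minimum: $3.57.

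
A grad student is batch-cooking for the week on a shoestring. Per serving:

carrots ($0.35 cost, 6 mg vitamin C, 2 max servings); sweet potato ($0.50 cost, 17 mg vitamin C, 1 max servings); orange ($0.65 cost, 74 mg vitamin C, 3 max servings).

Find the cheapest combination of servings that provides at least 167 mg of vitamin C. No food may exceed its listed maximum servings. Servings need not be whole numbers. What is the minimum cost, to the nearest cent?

Cost per mg of vitamin C: orange $0.0088, sweet potato $0.0294, carrots $0.0583.
Take 2.257 servings of orange: +167.0 mg vitamin C for $1.47 (total $1.47, still need 0.0 mg).
Greedy by cheapest-per-mg is optimal for a single linear constraint, so the minimum cost is $1.47.

$1.47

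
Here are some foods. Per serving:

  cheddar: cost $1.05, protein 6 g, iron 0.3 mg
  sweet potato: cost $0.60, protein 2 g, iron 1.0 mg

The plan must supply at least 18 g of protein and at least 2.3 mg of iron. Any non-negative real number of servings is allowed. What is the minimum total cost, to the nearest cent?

$3.54

Compare the cost at each extreme point of the feasible region.
cheddar only: max(18/6, 2.3/0.3) = 7.667 servings → $8.05.
sweet potato only: max(18/2, 2.3/1.0) = 9 servings → $5.40.
cheddar + sweet potato with both tight: 2.481 servings and 1.556 servings → $3.54.
The minimum over all feasible corners is $3.54.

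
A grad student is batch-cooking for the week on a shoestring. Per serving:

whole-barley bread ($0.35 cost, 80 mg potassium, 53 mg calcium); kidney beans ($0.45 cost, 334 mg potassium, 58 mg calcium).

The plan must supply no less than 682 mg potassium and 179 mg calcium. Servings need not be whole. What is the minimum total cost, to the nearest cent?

$1.29

An LP optimum is at a vertex; with two nutrient constraints at most two foods are used. Check each candidate.
whole-barley bread only: max(682/80, 179/53) = 8.525 servings → $2.98.
kidney beans only: max(682/334, 179/58) = 3.086 servings → $1.39.
whole-barley bread + kidney beans with both tight: 1.549 servings and 1.671 servings → $1.29.
The minimum over all feasible corners is $1.29.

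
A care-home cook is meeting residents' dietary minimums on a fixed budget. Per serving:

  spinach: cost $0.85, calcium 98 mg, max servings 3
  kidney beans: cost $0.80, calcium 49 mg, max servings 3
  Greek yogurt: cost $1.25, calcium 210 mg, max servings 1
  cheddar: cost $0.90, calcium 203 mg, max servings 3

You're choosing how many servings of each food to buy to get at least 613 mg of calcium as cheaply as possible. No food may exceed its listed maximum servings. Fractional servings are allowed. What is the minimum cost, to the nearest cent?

$2.72

Cost per mg of calcium: cheddar $0.0044, Greek yogurt $0.0060, spinach $0.0087, kidney beans $0.0163.
Take 3 servings of cheddar: +609.0 mg calcium for $2.70 (total $2.70, still need 4.0 mg).
Take 0.01905 servings of Greek yogurt: +4.0 mg calcium for $0.02 (total $2.72, still need 0.0 mg).
Greedy by cheapest-per-mg is optimal for a single linear constraint, so the minimum cost is $2.72.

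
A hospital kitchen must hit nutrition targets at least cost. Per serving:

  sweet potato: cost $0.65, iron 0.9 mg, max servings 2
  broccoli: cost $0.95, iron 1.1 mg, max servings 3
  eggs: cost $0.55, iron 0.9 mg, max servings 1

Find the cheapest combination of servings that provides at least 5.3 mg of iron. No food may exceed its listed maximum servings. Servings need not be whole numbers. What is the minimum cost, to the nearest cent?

$4.10

Cost per mg of iron: eggs $0.6111, sweet potato $0.7222, broccoli $0.8636.
Take 1 serving of eggs: +0.9 mg iron for $0.55 (total $0.55, still need 4.4 mg).
Take 2 servings of sweet potato: +1.8 mg iron for $1.30 (total $1.85, still need 2.6 mg).
Take 2.364 servings of broccoli: +2.6 mg iron for $2.25 (total $4.10, still need 0.0 mg).
Greedy by cheapest-per-mg is optimal for a single linear constraint, so the minimum cost is $4.10.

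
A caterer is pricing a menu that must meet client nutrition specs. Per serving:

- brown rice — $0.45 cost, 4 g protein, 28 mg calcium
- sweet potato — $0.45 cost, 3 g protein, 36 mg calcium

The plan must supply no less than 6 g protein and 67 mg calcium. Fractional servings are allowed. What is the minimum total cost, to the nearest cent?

Two binding constraints pin down two serving amounts, so the optimal mix uses at most two foods. The candidates are each food alone (scaled to the tighter of protein/calcium) and each pair with both constraints tight.
brown rice only: max(6/4, 67/28) = 2.393 servings → $1.08.
sweet potato only: max(6/3, 67/36) = 2 servings → $0.90.
brown rice + sweet potato with both tight: 0.25 servings and 1.667 servings → $0.86.
The minimum over all feasible corners is $0.86.

$0.86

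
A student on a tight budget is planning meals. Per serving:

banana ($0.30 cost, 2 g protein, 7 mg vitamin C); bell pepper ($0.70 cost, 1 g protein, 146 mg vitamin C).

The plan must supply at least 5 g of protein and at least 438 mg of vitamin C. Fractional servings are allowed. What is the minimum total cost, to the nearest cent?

At the optimum either one food covers both requirements or two foods hit both targets exactly; no other combination can be cheaper.
banana only: max(5/2, 438/7) = 62.57 servings → $18.77.
bell pepper only: max(5/1, 438/146) = 5 servings → $3.50.
banana + bell pepper with both tight: 1.025 servings and 2.951 servings → $2.37.
So the least-cost plan costs $2.37.

$2.37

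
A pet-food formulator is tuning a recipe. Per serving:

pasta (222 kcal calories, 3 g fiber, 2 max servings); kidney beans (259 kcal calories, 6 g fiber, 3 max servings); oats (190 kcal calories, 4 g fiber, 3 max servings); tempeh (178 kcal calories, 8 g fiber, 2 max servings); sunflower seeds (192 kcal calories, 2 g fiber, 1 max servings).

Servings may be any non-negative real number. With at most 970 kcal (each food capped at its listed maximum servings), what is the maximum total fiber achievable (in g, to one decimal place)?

30.2 g

Fiber per kcal: tempeh 0.04494, kidney beans 0.02317, oats 0.02105, pasta 0.01351, sunflower seeds 0.01042.
Take 2 servings of tempeh: uses 356 kcal, +16.0 g fiber (running total 16.0 g).
Take 2.371 servings of kidney beans: uses 614 kcal, +14.2 g fiber (running total 30.2 g).
Greedy by best ratio exhausts the calories allowance optimally: 30.2 g.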